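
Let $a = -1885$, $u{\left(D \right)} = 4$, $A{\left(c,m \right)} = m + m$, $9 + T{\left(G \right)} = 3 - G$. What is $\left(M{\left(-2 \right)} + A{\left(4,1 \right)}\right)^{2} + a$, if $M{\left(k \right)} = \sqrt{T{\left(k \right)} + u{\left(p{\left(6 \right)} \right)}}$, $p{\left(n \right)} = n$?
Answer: $-1881$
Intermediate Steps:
$T{\left(G \right)} = -6 - G$ ($T{\left(G \right)} = -9 - \left(-3 + G\right) = -6 - G$)
$A{\left(c,m \right)} = 2 m$
$M{\left(k \right)} = \sqrt{-2 - k}$ ($M{\left(k \right)} = \sqrt{\left(-6 - k\right) + 4} = \sqrt{-2 - k}$)
$\left(M{\left(-2 \right)} + A{\left(4,1 \right)}\right)^{2} + a = \left(\sqrt{-2 - -2} + 2 \cdot 1\right)^{2} - 1885 = \left(\sqrt{-2 + 2} + 2\right)^{2} - 1885 = \left(\sqrt{0} + 2\right)^{2} - 1885 = \left(0 + 2\right)^{2} - 1885 = 2^{2} - 1885 = 4 - 1885 = -1881$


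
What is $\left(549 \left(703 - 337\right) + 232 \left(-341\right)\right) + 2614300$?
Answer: $2736122$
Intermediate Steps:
$\left(549 \left(703 - 337\right) + 232 \left(-341\right)\right) + 2614300 = \left(549 \cdot 366 - 79112\right) + 2614300 = \left(200934 - 79112\right) + 2614300 = 121822 + 2614300 = 2736122$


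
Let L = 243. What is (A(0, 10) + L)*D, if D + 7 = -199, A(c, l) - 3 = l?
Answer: -52736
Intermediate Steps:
A(c, l) = 3 + l
D = -206 (D = -7 - 199 = -206)
(A(0, 10) + L)*D = ((3 + 10) + 243)*(-206) = (13 + 243)*(-206) = 256*(-206) = -52736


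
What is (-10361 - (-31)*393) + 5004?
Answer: 6826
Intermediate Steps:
(-10361 - (-31)*393) + 5004 = (-10361 - 1*(-12183)) + 5004 = (-10361 + 12183) + 5004 = 1822 + 5004 = 6826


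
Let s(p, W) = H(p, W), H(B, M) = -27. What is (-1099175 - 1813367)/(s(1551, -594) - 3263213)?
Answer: 1456271/1631620 ≈ 0.89253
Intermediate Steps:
s(p, W) = -27
(-1099175 - 1813367)/(s(1551, -594) - 3263213) = (-1099175 - 1813367)/(-27 - 3263213) = -2912542/(-3263240) = -2912542*(-1/3263240) = 1456271/1631620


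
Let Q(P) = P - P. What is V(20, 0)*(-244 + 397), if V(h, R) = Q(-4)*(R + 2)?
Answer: 0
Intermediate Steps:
Q(P) = 0
V(h, R) = 0 (V(h, R) = 0*(R + 2) = 0*(2 + R) = 0)
V(20, 0)*(-244 + 397) = 0*(-244 + 397) = 0*153 = 0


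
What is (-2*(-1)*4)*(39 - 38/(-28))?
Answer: 2260/7 ≈ 322.86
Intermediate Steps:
(-2*(-1)*4)*(39 - 38/(-28)) = (2*4)*(39 - 38*(-1/28)) = 8*(39 + 19/14) = 8*(565/14) = 2260/7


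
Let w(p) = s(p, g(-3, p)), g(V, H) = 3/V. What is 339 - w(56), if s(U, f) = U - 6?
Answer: 289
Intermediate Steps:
s(U, f) = -6 + U
w(p) = -6 + p
339 - w(56) = 339 - (-6 + 56) = 339 - 1*50 = 339 - 50 = 289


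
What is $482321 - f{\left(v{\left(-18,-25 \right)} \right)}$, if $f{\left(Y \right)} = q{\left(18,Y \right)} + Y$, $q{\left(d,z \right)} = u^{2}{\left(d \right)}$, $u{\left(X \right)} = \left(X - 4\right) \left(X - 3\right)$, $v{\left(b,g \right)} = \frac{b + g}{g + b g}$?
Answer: $\frac{186243968}{425} \approx 4.3822 \cdot 10^{5}$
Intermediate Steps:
$v{\left(b,g \right)} = \frac{b + g}{g + b g}$
$u{\left(X \right)} = \left(-4 + X\right) \left(-3 + X\right)$
$q{\left(d,z \right)} = \left(12 + d^{2} - 7 d\right)^{2}$
$f{\left(Y \right)} = 44100 + Y$ ($f{\left(Y \right)} = \left(12 + 18^{2} - 126\right)^{2} + Y = \left(12 + 324 - 126\right)^{2} + Y = 210^{2} + Y = 44100 + Y$)
$482321 - f{\left(v{\left(-18,-25 \right)} \right)} = 482321 - \left(44100 + \frac{-18 - 25}{\left(-25\right) \left(1 - 18\right)}\right) = 482321 - \left(44100 - \frac{1}{25} \frac{1}{-17} \left(-43\right)\right) = 482321 - \left(44100 - \left(- \frac{1}{425}\right) \left(-43\right)\right) = 482321 - \left(44100 - \frac{43}{425}\right) = 482321 - \frac{18742457}{425} = \frac{186243968}{425}$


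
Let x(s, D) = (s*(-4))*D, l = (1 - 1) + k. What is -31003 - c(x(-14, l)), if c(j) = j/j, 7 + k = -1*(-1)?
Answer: -31004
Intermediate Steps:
k = -6 (k = -7 - 1*(-1) = -7 + 1 = -6)
l = -6 (l = (1 - 1) - 6 = 0 - 6 = -6)
x(s, D) = -4*D*s (x(s, D) = (-4*s)*D = -4*D*s)
c(j) = 1
-31003 - c(x(-14, l)) = -31003 - 1*1 = -31003 - 1 = -31004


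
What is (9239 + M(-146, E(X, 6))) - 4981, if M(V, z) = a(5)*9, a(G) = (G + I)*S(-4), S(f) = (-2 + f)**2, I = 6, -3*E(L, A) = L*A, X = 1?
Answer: 7822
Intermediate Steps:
E(L, A) = -A*L/3 (E(L, A) = -L*A/3 = -A*L/3)
a(G) = 216 + 36*G (a(G) = (G + 6)*(-2 - 4)**2 = (6 + G)*(-6)**2 = (6 + G)*36 = 216 + 36*G)
M(V, z) = 3564 (M(V, z) = (216 + 36*5)*9 = (216 + 180)*9 = 396*9 = 3564)
(9239 + M(-146, E(X, 6))) - 4981 = (9239 + 3564) - 4981 = 12803 - 4981 = 7822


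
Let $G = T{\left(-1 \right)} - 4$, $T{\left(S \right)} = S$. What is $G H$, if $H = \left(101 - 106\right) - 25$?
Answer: $150$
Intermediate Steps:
$G = -5$ ($G = -1 - 4 = -5$)
$H = -30$ ($H = -5 - 25 = -30$)
$G H = \left(-5\right) \left(-30\right) = 150$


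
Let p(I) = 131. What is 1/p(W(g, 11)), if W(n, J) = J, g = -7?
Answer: 1/131 ≈ 0.0076336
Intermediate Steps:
1/p(W(g, 11)) = 1/131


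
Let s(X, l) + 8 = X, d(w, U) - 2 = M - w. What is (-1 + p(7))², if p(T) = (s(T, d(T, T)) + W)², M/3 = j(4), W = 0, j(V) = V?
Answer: 0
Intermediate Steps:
M = 12 (M = 3*4 = 12)
d(w, U) = 14 - w (d(w, U) = 2 + (12 - w) = 14 - w)
s(X, l) = -8 + X
p(T) = (-8 + T)² (p(T) = ((-8 + T) + 0)² = (-8 + T)²)
(-1 + p(7))² = (-1 + (-8 + 7)²)² = (-1 + (-1)²)² = (-1 + 1)² = 0² = 0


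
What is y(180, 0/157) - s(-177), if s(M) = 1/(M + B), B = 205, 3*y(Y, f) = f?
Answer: -1/28 ≈ -0.035714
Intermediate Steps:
y(Y, f) = f/3
s(M) = 1/(205 + M) (s(M) = 1/(M + 205) = 1/(205 + M))
y(180, 0/157) - s(-177) = (0/157)/3 - 1/(205 - 177) = (0*(1/157))/3 - 1/28 = (⅓)*0 - 1*1/28 = 0 - 1/28 = -1/28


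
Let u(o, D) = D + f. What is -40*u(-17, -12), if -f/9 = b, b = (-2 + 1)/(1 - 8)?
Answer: 3720/7 ≈ 531.43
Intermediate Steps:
b = 1/7 (b = -1/(-7) = -1*(-1/7) = 1/7 ≈ 0.14286)
f = -9/7 (f = -9*1/7 = -9/7 ≈ -1.2857)
u(o, D) = -9/7 + D (u(o, D) = D - 9/7 = -9/7 + D)
-40*u(-17, -12) = -40*(-9/7 - 12) = -40*(-93/7) = 3720/7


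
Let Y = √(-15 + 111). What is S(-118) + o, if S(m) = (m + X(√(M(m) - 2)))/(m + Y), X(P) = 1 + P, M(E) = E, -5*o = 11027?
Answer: -76206163/34570 + 117*√6/3457 - 59*I*√30/3457 - 12*I*√5/3457 ≈ -2204.3 - 0.10124*I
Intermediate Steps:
o = -11027/5 (o = -⅕*11027 = -11027/5 ≈ -2205.4)
Y = 4*√6 (Y = √96 = 4*√6 ≈ 9.7980)
S(m) = (1 + m + √(-2 + m))/(m + 4*√6) (S(m) = (m + (1 + √(m - 2)))/(m + 4*√6) = (m + (1 + √(-2 + m)))/(m + 4*√6) = (1 + m + √(-2 + m))/(m + 4*√6))
S(-118) + o = (1 - 118 + √(-2 - 118))/(-118 + 4*√6) - 11027/5 = (1 - 118 + √(-120))/(-118 + 4*√6) - 11027/5 = (1 - 118 + 2*I*√30)/(-118 + 4*√6) - 11027/5 = (-117 + 2*I*√30)/(-118 + 4*√6) - 11027/5 = -11027/5 + (-117 + 2*I*√30)/(-118 + 4*√6)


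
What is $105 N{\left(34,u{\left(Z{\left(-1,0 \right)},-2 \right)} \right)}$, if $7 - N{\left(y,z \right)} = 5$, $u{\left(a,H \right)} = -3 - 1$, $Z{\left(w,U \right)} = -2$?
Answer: $210$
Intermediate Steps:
$u{\left(a,H \right)} = -4$
$N{\left(y,z \right)} = 2$ ($N{\left(y,z \right)} = 7 - 5 = 2$)
$105 N{\left(34,u{\left(Z{\left(-1,0 \right)},-2 \right)} \right)} = 105 \cdot 2 = 210$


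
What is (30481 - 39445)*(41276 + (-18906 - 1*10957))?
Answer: -102306132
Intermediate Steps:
(30481 - 39445)*(41276 + (-18906 - 1*10957)) = -8964*(41276 + (-18906 - 10957)) = -8964*(41276 - 29863) = -8964*11413 = -102306132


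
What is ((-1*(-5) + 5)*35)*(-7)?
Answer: -2450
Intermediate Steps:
((-1*(-5) + 5)*35)*(-7) = ((5 + 5)*35)*(-7) = (10*35)*(-7) = 350*(-7) = -2450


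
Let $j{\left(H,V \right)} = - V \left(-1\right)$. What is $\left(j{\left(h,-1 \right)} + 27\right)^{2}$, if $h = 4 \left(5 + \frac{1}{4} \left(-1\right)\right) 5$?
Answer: $676$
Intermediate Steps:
$h = 95$ ($h = 4 \left(5 + \frac{1}{4} \left(-1\right)\right) 5 = 4 \left(5 - \frac{1}{4}\right) 5 = 4 \cdot \frac{19}{4} \cdot 5 = 19 \cdot 5 = 95$)
$j{\left(H,V \right)} = V$
$\left(j{\left(h,-1 \right)} + 27\right)^{2} = \left(-1 + 27\right)^{2} = 26^{2} = 676$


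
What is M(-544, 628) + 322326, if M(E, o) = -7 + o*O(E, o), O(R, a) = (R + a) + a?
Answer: 769455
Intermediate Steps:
O(R, a) = R + 2*a
M(E, o) = -7 + o*(E + 2*o)
M(-544, 628) + 322326 = (-7 + 628*(-544 + 2*628)) + 322326 = (-7 + 628*(-544 + 1256)) + 322326 = (-7 + 628*712) + 322326 = (-7 + 447136) + 322326 = 447129 + 322326 = 769455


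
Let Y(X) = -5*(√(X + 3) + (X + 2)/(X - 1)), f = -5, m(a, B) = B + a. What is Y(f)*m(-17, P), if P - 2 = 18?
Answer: -15/2 - 15*I*√2 ≈ -7.5 - 21.213*I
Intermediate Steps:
P = 20 (P = 2 + 18 = 20)
Y(X) = -5*√(3 + X) - 5*(2 + X)/(-1 + X) (Y(X) = -5*(√(3 + X) + (2 + X)/(-1 + X)) = -5*√(3 + X) - 5*(2 + X)/(-1 + X))
Y(f)*m(-17, P) = (5*(-2 + √(3 - 5) - 1*(-5) - 1*(-5)*√(3 - 5))/(-1 - 5))*(20 - 17) = (5*(-2 + √(-2) + 5 - 1*(-5)*√(-2))/(-6))*3 = (5*(-⅙)*(-2 + I*√2 + 5 - 1*(-5)*I*√2))*3 = (5*(-⅙)*(-2 + I*√2 + 5 + 5*I*√2))*3 = (5*(-⅙)*(3 + 6*I*√2))*3 = (-5/2 - 5*I*√2)*3 = -15/2 - 15*I*√2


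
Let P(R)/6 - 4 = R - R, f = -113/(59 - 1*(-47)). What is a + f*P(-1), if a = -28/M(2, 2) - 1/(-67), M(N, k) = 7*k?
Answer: -97901/3551 ≈ -27.570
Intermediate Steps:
a = -133/67 (a = -28/(7*2) - 1/(-67) = -28/14 - 1*(-1/67) = -28*1/14 + 1/67 = -2 + 1/67 = -133/67 ≈ -1.9851)
f = -113/106 (f = -113/(59 + 47) = -113/106 ≈ -1.0660)
P(R) = 24 (P(R) = 24 + 6*(R - R) = 24 + 6*0 = 24 + 0 = 24)
a + f*P(-1) = -133/67 - 113/106*24 = -133/67 - 1356/53 = -97901/3551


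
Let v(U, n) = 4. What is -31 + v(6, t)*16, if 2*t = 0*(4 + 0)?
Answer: 33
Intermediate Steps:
t = 0 (t = (0*(4 + 0))/2 = (0*4)/2 = (½)*0 = 0)
-31 + v(6, t)*16 = -31 + 4*16 = -31 + 64 = 33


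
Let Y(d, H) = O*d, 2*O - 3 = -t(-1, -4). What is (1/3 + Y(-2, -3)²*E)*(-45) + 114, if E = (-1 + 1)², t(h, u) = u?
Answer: 99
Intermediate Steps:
O = 7/2 (O = 3/2 + (-1*(-4))/2 = 3/2 + (½)*4 = 3/2 + 2 = 7/2 ≈ 3.5000)
E = 0 (E = 0² = 0)
Y(d, H) = 7*d/2
(1/3 + Y(-2, -3)²*E)*(-45) + 114 = (1/3 + ((7/2)*(-2))²*0)*(-45) + 114 = (1*(⅓) + (-7)²*0)*(-45) + 114 = (⅓ + 49*0)*(-45) + 114 = (⅓ + 0)*(-45) + 114 = (⅓)*(-45) + 114 = -15 + 114 = 99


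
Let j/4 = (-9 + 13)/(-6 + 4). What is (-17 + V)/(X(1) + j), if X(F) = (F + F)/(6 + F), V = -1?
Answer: 7/3 ≈ 2.3333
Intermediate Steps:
j = -8 (j = 4*((-9 + 13)/(-6 + 4)) = 4*(4/(-2)) = 4*(4*(-1/2)) = 4*(-2) = -8)
X(F) = 2*F/(6 + F) (X(F) = (2*F)/(6 + F) = 2*F/(6 + F))
(-17 + V)/(X(1) + j) = (-17 - 1)/(2*1/(6 + 1) - 8) = -18/(2*1/7 - 8) = -18/(2*1*(1/7) - 8) = -18/(2/7 - 8) = -18/(-54/7) = -18*(-7/54) = 7/3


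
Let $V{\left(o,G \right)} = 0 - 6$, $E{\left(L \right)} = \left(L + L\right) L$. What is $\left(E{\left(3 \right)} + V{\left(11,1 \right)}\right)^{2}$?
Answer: $144$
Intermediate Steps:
$E{\left(L \right)} = 2 L^{2}$ ($E{\left(L \right)} = 2 L L = 2 L^{2}$)
$V{\left(o,G \right)} = -6$
$\left(E{\left(3 \right)} + V{\left(11,1 \right)}\right)^{2} = \left(2 \cdot 3^{2} - 6\right)^{2} = \left(2 \cdot 9 - 6\right)^{2} = \left(18 - 6\right)^{2} = 12^{2} = 144$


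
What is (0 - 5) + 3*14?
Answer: 37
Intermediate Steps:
(0 - 5) + 3*14 = -5 + 42 = 37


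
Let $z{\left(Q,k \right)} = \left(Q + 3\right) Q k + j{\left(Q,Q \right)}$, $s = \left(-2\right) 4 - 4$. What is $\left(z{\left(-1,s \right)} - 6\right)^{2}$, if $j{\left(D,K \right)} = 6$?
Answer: $576$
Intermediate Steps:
$s = -12$ ($s = -8 - 4 = -12$)
$z{\left(Q,k \right)} = 6 + Q k \left(3 + Q\right)$ ($z{\left(Q,k \right)} = \left(Q + 3\right) Q k + 6 = \left(3 + Q\right) Q k + 6 = Q \left(3 + Q\right) k + 6 = Q k \left(3 + Q\right) + 6 = 6 + Q k \left(3 + Q\right)$)
$\left(z{\left(-1,s \right)} - 6\right)^{2} = \left(\left(6 - 12 \left(-1\right)^{2} + 3 \left(-1\right) \left(-12\right)\right) - 6\right)^{2} = \left(\left(6 - 12 + 36\right) - 6\right)^{2} = \left(30 - 6\right)^{2} = 24^{2} = 576$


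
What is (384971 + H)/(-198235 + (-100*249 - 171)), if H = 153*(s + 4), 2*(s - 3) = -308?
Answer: -181240/111653 ≈ -1.6232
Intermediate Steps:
s = -151 (s = 3 + (½)*(-308) = 3 - 154 = -151)
H = -22491 (H = 153*(-151 + 4) = 153*(-147) = -22491)
(384971 + H)/(-198235 + (-100*249 - 171)) = (384971 - 22491)/(-198235 + (-100*249 - 171)) = 362480/(-198235 + (-24900 - 171)) = 362480/(-198235 - 25071) = 362480/(-223306) = 362480*(-1/223306) = -181240/111653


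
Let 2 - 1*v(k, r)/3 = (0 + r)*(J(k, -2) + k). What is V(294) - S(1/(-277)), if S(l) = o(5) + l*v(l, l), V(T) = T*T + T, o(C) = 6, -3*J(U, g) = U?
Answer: 1843226545864/21253933 ≈ 86724.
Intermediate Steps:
J(U, g) = -U/3
V(T) = T + T² (V(T) = T² + T = T + T²)
v(k, r) = 6 - 2*k*r (v(k, r) = 6 - 3*(0 + r)*(-k/3 + k) = 6 - 3*r*2*k/3 = 6 - 2*k*r)
S(l) = 6 + l*(6 - 2*l²) (S(l) = 6 + l*(6 - 2*l*l) = 6 + l*(6 - 2*l²))
V(294) - S(1/(-277)) = 294*(1 + 294) - (6 - 2*(-3 + (1/(-277))²)/(-277)) = 294*295 - (6 - 2*(-1/277)*(-3 + (-1/277)²)) = 86730 - (6 - 2*(-1/277)*(-3 + 1/76729)) = 86730 - (6 - 2*(-1/277)*(-230186/76729)) = 86730 - (6 - 460372/21253933) = 86730 - 1*127063226/21253933 = 86730 - 127063226/21253933 = 1843226545864/21253933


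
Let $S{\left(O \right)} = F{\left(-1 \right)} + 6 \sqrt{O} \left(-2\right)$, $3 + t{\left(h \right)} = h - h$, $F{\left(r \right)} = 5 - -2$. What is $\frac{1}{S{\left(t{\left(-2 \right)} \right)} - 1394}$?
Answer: $\frac{i}{- 1387 i + 12 \sqrt{3}} \approx -0.00072082 + 1.0802 \cdot 10^{-5} i$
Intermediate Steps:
$F{\left(r \right)} = 7$ ($F{\left(r \right)} = 5 + 2 = 7$)
$t{\left(h \right)} = -3$ ($t{\left(h \right)} = -3 + \left(h - h\right) = -3 + 0 = -3$)
$S{\left(O \right)} = 7 - 12 \sqrt{O}$ ($S{\left(O \right)} = 7 + 6 \sqrt{O} \left(-2\right) = 7 - 12 \sqrt{O}$)
$\frac{1}{S{\left(t{\left(-2 \right)} \right)} - 1394} = \frac{1}{\left(7 - 12 \sqrt{-3}\right) - 1394} = \frac{1}{\left(7 - 12 i \sqrt{3}\right) - 1394} = \frac{1}{-1387 - 12 i \sqrt{3}}$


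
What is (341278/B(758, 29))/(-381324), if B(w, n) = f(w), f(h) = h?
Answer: -170639/144521796 ≈ -0.0011807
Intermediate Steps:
B(w, n) = w
(341278/B(758, 29))/(-381324) = (341278/758)/(-381324) = (341278*(1/758))*(-1/381324) = (170639/379)*(-1/381324) = -170639/144521796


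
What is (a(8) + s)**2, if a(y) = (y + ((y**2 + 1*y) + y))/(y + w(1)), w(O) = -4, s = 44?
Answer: 4356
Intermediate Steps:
a(y) = (y**2 + 3*y)/(-4 + y) (a(y) = (y + ((y**2 + 1*y) + y))/(y - 4) = (y + ((y**2 + y) + y))/(-4 + y) = (y + ((y + y**2) + y))/(-4 + y) = (y + (y**2 + 2*y))/(-4 + y) = (y**2 + 3*y)/(-4 + y))
(a(8) + s)**2 = (8*(3 + 8)/(-4 + 8) + 44)**2 = (8*11/4 + 44)**2 = (8*(1/4)*11 + 44)**2 = (22 + 44)**2 = 66**2 = 4356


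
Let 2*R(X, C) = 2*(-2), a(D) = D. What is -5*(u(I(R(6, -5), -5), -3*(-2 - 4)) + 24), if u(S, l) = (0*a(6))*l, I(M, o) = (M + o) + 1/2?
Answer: -120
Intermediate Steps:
R(X, C) = -2 (R(X, C) = (2*(-2))/2 = (½)*(-4) = -2)
I(M, o) = ½ + M + o (I(M, o) = (M + o) + ½ = ½ + M + o)
u(S, l) = 0 (u(S, l) = (0*6)*l = 0*l = 0)
-5*(u(I(R(6, -5), -5), -3*(-2 - 4)) + 24) = -5*(0 + 24) = -5*24 = -120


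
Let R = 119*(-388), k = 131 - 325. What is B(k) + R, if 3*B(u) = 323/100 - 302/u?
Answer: -447852923/9700 ≈ -46170.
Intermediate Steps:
k = -194
B(u) = 323/300 - 302/(3*u) (B(u) = (323/100 - 302/u)/3 = 323/300 - 302/(3*u))
R = -46172
B(k) + R = (1/300)*(-30200 + 323*(-194))/(-194) - 46172 = (1/300)*(-1/194)*(-30200 - 62662) - 46172 = (1/300)*(-1/194)*(-92862) - 46172 = 15477/9700 - 46172 = -447852923/9700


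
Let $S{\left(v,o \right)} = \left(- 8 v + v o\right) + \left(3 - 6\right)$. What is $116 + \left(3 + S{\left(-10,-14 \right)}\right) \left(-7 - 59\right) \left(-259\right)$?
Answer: $3760796$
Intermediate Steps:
$S{\left(v,o \right)} = -3 - 8 v + o v$ ($S{\left(v,o \right)} = \left(- 8 v + o v\right) - 3 = -3 - 8 v + o v$)
$116 + \left(3 + S{\left(-10,-14 \right)}\right) \left(-7 - 59\right) \left(-259\right) = 116 + \left(3 - -217\right) \left(-7 - 59\right) \left(-259\right) = 116 + \left(3 + \left(-3 + 80 + 140\right)\right) \left(-66\right) \left(-259\right) = 116 + \left(3 + 217\right) \left(-66\right) \left(-259\right) = 116 + 220 \left(-66\right) \left(-259\right) = 116 - -3760680 = 116 + 3760680 = 3760796$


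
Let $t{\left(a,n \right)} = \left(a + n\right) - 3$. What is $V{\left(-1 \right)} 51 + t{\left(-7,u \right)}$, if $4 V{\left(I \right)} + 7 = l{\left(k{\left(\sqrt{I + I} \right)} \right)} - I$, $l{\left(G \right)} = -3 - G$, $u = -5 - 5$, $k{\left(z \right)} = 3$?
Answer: $-173$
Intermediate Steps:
$u = -10$
$t{\left(a,n \right)} = -3 + a + n$
$V{\left(I \right)} = - \frac{13}{4} - \frac{I}{4}$ ($V{\left(I \right)} = - \frac{7}{4} + \frac{\left(-3 - 3\right) - I}{4} = - \frac{7}{4} + \frac{-6 - I}{4} = - \frac{7}{4} - \left(\frac{3}{2} + \frac{I}{4}\right) = - \frac{13}{4} - \frac{I}{4}$)
$V{\left(-1 \right)} 51 + t{\left(-7,u \right)} = \left(- \frac{13}{4} - - \frac{1}{4}\right) 51 - 20 = \left(- \frac{13}{4} + \frac{1}{4}\right) 51 - 20 = \left(-3\right) 51 - 20 = -153 - 20 = -173$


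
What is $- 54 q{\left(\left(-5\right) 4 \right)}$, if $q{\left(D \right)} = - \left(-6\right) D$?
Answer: $6480$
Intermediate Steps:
$q{\left(D \right)} = 6 D$
$- 54 q{\left(\left(-5\right) 4 \right)} = - 54 \cdot 6 \left(\left(-5\right) 4\right) = - 54 \cdot 6 \left(-20\right) = \left(-54\right) \left(-120\right) = 6480$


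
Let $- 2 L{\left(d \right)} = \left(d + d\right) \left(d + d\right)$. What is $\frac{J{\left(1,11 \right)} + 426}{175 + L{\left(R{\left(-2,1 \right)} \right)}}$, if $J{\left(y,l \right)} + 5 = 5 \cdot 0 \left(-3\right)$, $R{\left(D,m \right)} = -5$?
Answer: $\frac{421}{125} \approx 3.368$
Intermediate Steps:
$L{\left(d \right)} = - 2 d^{2}$ ($L{\left(d \right)} = - \frac{\left(d + d\right) \left(d + d\right)}{2} = - \frac{2 d 2 d}{2} = - \frac{4 d^{2}}{2} = - 2 d^{2}$)
$J{\left(y,l \right)} = -5$ ($J{\left(y,l \right)} = -5 + 5 \cdot 0 \left(-3\right) = -5 + 0 \left(-3\right) = -5 + 0 = -5$)
$\frac{J{\left(1,11 \right)} + 426}{175 + L{\left(R{\left(-2,1 \right)} \right)}} = \frac{-5 + 426}{175 - 2 \left(-5\right)^{2}} = \frac{421}{175 - 50} = \frac{421}{125}$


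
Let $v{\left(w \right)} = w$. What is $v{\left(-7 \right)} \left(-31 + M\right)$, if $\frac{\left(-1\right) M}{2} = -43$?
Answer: $-385$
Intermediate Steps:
$M = 86$ ($M = \left(-2\right) \left(-43\right) = 86$)
$v{\left(-7 \right)} \left(-31 + M\right) = - 7 \left(-31 + 86\right) = \left(-7\right) 55 = -385$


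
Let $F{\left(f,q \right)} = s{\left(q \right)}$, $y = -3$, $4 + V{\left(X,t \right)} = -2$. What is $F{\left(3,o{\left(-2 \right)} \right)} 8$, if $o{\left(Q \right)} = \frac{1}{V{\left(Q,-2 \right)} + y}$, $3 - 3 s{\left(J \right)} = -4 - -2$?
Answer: $\frac{40}{3} \approx 13.333$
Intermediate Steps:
$s{\left(J \right)} = \frac{5}{3}$ ($s{\left(J \right)} = 1 - \frac{-4 - -2}{3} = 1 - \frac{-4 + 2}{3} = 1 - - \frac{2}{3} = 1 + \frac{2}{3} = \frac{5}{3}$)
$V{\left(X,t \right)} = -6$ ($V{\left(X,t \right)} = -4 - 2 = -6$)
$o{\left(Q \right)} = - \frac{1}{9}$ ($o{\left(Q \right)} = \frac{1}{-6 - 3} = \frac{1}{-9} = - \frac{1}{9}$)
$F{\left(f,q \right)} = \frac{5}{3}$
$F{\left(3,o{\left(-2 \right)} \right)} 8 = \frac{5}{3} \cdot 8 = \frac{40}{3}$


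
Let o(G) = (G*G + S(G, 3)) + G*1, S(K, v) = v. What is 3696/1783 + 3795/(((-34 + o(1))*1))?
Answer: -6659301/51707 ≈ -128.79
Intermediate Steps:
o(G) = 3 + G + G² (o(G) = (G*G + 3) + G*1 = (G² + 3) + G = (3 + G²) + G = 3 + G + G²)
3696/1783 + 3795/(((-34 + o(1))*1)) = 3696/1783 + 3795/(((-34 + (3 + 1 + 1²))*1)) = 3696*(1/1783) + 3795/(((-34 + (3 + 1 + 1))*1)) = 3696/1783 + 3795/(((-34 + 5)*1)) = 3696/1783 + 3795/((-29*1)) = 3696/1783 + 3795/(-29) = 3696/1783 + 3795*(-1/29) = 3696/1783 - 3795/29 = -6659301/51707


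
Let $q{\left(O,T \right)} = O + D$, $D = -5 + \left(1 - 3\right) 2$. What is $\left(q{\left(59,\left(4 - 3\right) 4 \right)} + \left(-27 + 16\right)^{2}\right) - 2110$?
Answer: $-1939$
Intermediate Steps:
$D = -9$ ($D = -5 + \left(1 - 3\right) 2 = -5 - 4 = -9$)
$q{\left(O,T \right)} = -9 + O$ ($q{\left(O,T \right)} = O - 9 = -9 + O$)
$\left(q{\left(59,\left(4 - 3\right) 4 \right)} + \left(-27 + 16\right)^{2}\right) - 2110 = \left(\left(-9 + 59\right) + \left(-27 + 16\right)^{2}\right) - 2110 = \left(50 + \left(-11\right)^{2}\right) - 2110 = \left(50 + 121\right) - 2110 = 171 - 2110 = -1939$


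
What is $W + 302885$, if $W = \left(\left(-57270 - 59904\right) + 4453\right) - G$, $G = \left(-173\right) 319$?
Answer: $245351$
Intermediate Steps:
$G = -55187$
$W = -57534$ ($W = \left(\left(-57270 - 59904\right) + 4453\right) - -55187 = \left(-117174 + 4453\right) + 55187 = -112721 + 55187 = -57534$)
$W + 302885 = -57534 + 302885 = 245351$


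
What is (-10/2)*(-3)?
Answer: 15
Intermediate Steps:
(-10/2)*(-3) = ((½)*(-10))*(-3) = -5*(-3) = 15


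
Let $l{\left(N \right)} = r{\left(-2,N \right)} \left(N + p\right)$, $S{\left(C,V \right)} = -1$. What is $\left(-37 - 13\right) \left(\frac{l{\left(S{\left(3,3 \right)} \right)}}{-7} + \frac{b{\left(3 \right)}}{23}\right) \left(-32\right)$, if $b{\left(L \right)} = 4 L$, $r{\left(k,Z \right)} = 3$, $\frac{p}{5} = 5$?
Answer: $- \frac{2515200}{161} \approx -15622.0$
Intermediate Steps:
$p = 25$ ($p = 5 \cdot 5 = 25$)
$l{\left(N \right)} = 75 + 3 N$ ($l{\left(N \right)} = 3 \left(N + 25\right) = 3 \left(25 + N\right) = 75 + 3 N$)
$\left(-37 - 13\right) \left(\frac{l{\left(S{\left(3,3 \right)} \right)}}{-7} + \frac{b{\left(3 \right)}}{23}\right) \left(-32\right) = \left(-37 - 13\right) \left(\frac{75 + 3 \left(-1\right)}{-7} + \frac{4 \cdot 3}{23}\right) \left(-32\right) = \left(-37 - 13\right) \left(\left(75 - 3\right) \left(- \frac{1}{7}\right) + 12 \cdot \frac{1}{23}\right) \left(-32\right) = - 50 \left(72 \left(- \frac{1}{7}\right) + \frac{12}{23}\right) \left(-32\right) = - 50 \left(- \frac{72}{7} + \frac{12}{23}\right) \left(-32\right) = \left(-50\right) \left(- \frac{1572}{161}\right) \left(-32\right) = \frac{78600}{161} \left(-32\right) = - \frac{2515200}{161}$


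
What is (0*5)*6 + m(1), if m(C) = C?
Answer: 1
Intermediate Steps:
(0*5)*6 + m(1) = (0*5)*6 + 1 = 0*6 + 1 = 0 + 1 = 1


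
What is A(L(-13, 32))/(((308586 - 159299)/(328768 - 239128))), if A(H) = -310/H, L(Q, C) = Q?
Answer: 27788400/1940731 ≈ 14.319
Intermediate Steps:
A(L(-13, 32))/(((308586 - 159299)/(328768 - 239128))) = (-310/(-13))/(((308586 - 159299)/(328768 - 239128))) = (-310*(-1/13))/((149287/89640)) = 310/(13*((149287*(1/89640)))) = 310/(13*(149287/89640)) = (310/13)*(89640/149287) = 27788400/1940731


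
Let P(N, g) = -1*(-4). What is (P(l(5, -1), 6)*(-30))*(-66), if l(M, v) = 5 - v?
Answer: 7920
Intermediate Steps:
P(N, g) = 4
(P(l(5, -1), 6)*(-30))*(-66) = (4*(-30))*(-66) = -120*(-66) = 7920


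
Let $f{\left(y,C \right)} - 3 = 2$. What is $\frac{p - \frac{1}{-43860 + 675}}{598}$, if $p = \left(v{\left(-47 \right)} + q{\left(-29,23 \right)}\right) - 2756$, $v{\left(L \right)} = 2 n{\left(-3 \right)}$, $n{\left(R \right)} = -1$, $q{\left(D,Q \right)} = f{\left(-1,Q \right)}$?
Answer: $- \frac{59444152}{12912315} \approx -4.6037$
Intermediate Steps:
$f{\left(y,C \right)} = 5$ ($f{\left(y,C \right)} = 3 + 2 = 5$)
$q{\left(D,Q \right)} = 5$
$v{\left(L \right)} = -2$ ($v{\left(L \right)} = 2 \left(-1\right) = -2$)
$p = -2753$ ($p = \left(-2 + 5\right) - 2756 = 3 - 2756 = -2753$)
$\frac{p - \frac{1}{-43860 + 675}}{598} = \frac{-2753 - \frac{1}{-43860 + 675}}{598} = \left(-2753 - \frac{1}{-43185}\right) \frac{1}{598} = \left(-2753 - - \frac{1}{43185}\right) \frac{1}{598} = \left(-2753 + \frac{1}{43185}\right) \frac{1}{598} = \left(- \frac{118888304}{43185}\right) \frac{1}{598} = - \frac{59444152}{12912315}$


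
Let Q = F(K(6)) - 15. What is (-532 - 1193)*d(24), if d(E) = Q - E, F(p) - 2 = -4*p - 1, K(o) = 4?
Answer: 93150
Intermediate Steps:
F(p) = 1 - 4*p (F(p) = 2 + (-4*p - 1) = 2 + (-1 - 4*p) = 1 - 4*p)
Q = -30 (Q = (1 - 4*4) - 15 = (1 - 16) - 15 = -15 - 15 = -30)
d(E) = -30 - E
(-532 - 1193)*d(24) = (-532 - 1193)*(-30 - 1*24) = -1725*(-30 - 24) = -1725*(-54) = 93150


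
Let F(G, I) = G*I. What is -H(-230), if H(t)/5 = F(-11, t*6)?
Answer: -75900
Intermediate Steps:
H(t) = -330*t (H(t) = 5*(-11*t*6) = 5*(-66*t) = -330*t)
-H(-230) = -(-330)*(-230) = -1*75900 = -75900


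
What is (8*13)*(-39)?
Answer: -4056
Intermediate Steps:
(8*13)*(-39) = 104*(-39) = -4056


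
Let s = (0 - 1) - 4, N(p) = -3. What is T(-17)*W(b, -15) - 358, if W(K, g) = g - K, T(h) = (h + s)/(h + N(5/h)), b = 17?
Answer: -1966/5 ≈ -393.20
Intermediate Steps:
s = -5 (s = -1 - 4 = -5)
T(h) = (-5 + h)/(-3 + h) (T(h) = (h - 5)/(h - 3) = (-5 + h)/(-3 + h))
T(-17)*W(b, -15) - 358 = ((-5 - 17)/(-3 - 17))*(-15 - 1*17) - 358 = (-22/(-20))*(-15 - 17) - 358 = -1/20*(-22)*(-32) - 358 = (11/10)*(-32) - 358 = -176/5 - 358 = -1966/5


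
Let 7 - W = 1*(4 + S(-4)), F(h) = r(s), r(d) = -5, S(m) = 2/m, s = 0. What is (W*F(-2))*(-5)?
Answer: 175/2 ≈ 87.500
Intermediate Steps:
F(h) = -5
W = 7/2 (W = 7 - (4 + 2/(-4)) = 7 - (4 + 2*(-¼)) = 7 - (4 - ½) = 7 - 7/2 = 7/2 ≈ 3.5000)
(W*F(-2))*(-5) = ((7/2)*(-5))*(-5) = -35/2*(-5) = 175/2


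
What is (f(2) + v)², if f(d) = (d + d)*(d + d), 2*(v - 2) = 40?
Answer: 1444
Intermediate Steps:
v = 22 (v = 2 + (½)*40 = 2 + 20 = 22)
f(d) = 4*d² (f(d) = (2*d)*(2*d) = 4*d²)
(f(2) + v)² = (4*2² + 22)² = (4*4 + 22)² = (16 + 22)² = 38² = 1444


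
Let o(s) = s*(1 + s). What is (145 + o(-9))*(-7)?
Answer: -1519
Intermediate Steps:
(145 + o(-9))*(-7) = (145 - 9*(1 - 9))*(-7) = (145 - 9*(-8))*(-7) = (145 + 72)*(-7) = 217*(-7) = -1519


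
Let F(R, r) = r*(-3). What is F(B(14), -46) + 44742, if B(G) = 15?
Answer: 44880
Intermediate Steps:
F(R, r) = -3*r
F(B(14), -46) + 44742 = -3*(-46) + 44742 = 138 + 44742 = 44880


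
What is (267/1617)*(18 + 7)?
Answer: 2225/539 ≈ 4.1280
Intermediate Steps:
(267/1617)*(18 + 7) = (267*(1/1617))*25 = (89/539)*25 = 2225/539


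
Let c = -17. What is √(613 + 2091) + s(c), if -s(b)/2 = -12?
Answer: 76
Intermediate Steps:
s(b) = 24 (s(b) = -2*(-12) = 24)
√(613 + 2091) + s(c) = √(613 + 2091) + 24 = √2704 + 24 = 52 + 24 = 76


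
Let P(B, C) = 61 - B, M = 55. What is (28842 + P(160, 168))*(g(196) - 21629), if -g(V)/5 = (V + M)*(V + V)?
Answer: -14762088627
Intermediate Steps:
g(V) = -10*V*(55 + V) (g(V) = -5*(V + 55)*(V + V) = -5*(55 + V)*2*V = -10*V*(55 + V))
(28842 + P(160, 168))*(g(196) - 21629) = (28842 + (61 - 1*160))*(-10*196*(55 + 196) - 21629) = (28842 + (61 - 160))*(-10*196*251 - 21629) = (28842 - 99)*(-491960 - 21629) = 28743*(-513589) = -14762088627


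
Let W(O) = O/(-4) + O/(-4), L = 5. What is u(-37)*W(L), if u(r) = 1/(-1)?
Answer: 5/2 ≈ 2.5000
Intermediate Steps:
W(O) = -O/2 (W(O) = O*(-¼) + O*(-¼) = -O/4 - O/4 = -O/2)
u(r) = -1
u(-37)*W(L) = -(-1)*5/2 = -1*(-5/2) = 5/2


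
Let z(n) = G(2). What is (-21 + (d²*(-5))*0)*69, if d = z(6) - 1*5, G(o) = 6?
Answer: -1449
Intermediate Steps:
z(n) = 6
d = 1 (d = 6 - 1*5 = 6 - 5 = 1)
(-21 + (d²*(-5))*0)*69 = (-21 + (1²*(-5))*0)*69 = (-21 + (1*(-5))*0)*69 = (-21 - 5*0)*69 = (-21 + 0)*69 = -21*69 = -1449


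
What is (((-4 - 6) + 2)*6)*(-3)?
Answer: 144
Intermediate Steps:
(((-4 - 6) + 2)*6)*(-3) = ((-10 + 2)*6)*(-3) = -8*6*(-3) = -48*(-3) = 144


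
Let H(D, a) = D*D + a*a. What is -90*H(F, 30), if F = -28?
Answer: -151560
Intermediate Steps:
H(D, a) = D² + a²
-90*H(F, 30) = -90*((-28)² + 30²) = -90*(784 + 900) = -90*1684 = -151560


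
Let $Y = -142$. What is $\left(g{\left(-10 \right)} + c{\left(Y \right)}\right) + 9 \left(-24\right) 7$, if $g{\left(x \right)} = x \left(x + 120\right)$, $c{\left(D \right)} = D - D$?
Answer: $-2612$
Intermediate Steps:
$c{\left(D \right)} = 0$
$g{\left(x \right)} = x \left(120 + x\right)$
$\left(g{\left(-10 \right)} + c{\left(Y \right)}\right) + 9 \left(-24\right) 7 = \left(- 10 \left(120 - 10\right) + 0\right) + 9 \left(-24\right) 7 = \left(\left(-10\right) 110 + 0\right) - 1512 = \left(-1100 + 0\right) - 1512 = -1100 - 1512 = -2612$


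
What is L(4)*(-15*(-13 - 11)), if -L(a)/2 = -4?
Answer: 2880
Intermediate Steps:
L(a) = 8 (L(a) = -2*(-4) = 8)
L(4)*(-15*(-13 - 11)) = 8*(-15*(-13 - 11)) = 8*(-15*(-24)) = 8*360 = 2880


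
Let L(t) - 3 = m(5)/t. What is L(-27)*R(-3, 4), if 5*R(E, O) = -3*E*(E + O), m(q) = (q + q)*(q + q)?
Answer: -19/15 ≈ -1.2667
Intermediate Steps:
m(q) = 4*q² (m(q) = (2*q)*(2*q) = 4*q²)
R(E, O) = -3*E*(E + O)/5 (R(E, O) = (-3*E*(E + O))/5 = -3*E*(E + O)/5)
L(t) = 3 + 100/t (L(t) = 3 + (4*5²)/t = 3 + (4*25)/t = 3 + 100/t)
L(-27)*R(-3, 4) = (3 + 100/(-27))*(-⅗*(-3)*(-3 + 4)) = (3 + 100*(-1/27))*(-⅗*(-3)*1) = (3 - 100/27)*(9/5) = -19/27*9/5 = -19/15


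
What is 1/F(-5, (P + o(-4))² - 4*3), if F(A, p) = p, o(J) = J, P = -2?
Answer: 1/24 ≈ 0.041667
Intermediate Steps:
1/F(-5, (P + o(-4))² - 4*3) = 1/((-2 - 4)² - 4*3) = 1/((-6)² - 12) = 1/(36 - 12) = 1/24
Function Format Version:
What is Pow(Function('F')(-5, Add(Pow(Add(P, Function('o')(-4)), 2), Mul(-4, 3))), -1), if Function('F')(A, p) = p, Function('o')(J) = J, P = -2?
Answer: Rational(1, 24) ≈ 0.041667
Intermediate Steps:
Pow(Function('F')(-5, Add(Pow(Add(P, Function('o')(-4)), 2), Mul(-4, 3))), -1) = Pow(Add(Pow(Add(-2, -4), 2), Mul(-4, 3)), -1) = Pow(Add(Pow(-6, 2), -12), -1) = Pow(Add(36, -12), -1) = Pow(24, -1) = Rational(1, 24)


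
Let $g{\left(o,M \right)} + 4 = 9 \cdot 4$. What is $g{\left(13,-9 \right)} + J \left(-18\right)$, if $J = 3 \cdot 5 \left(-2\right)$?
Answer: $572$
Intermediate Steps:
$g{\left(o,M \right)} = 32$ ($g{\left(o,M \right)} = -4 + 9 \cdot 4 = -4 + 36 = 32$)
$J = -30$ ($J = 15 \left(-2\right) = -30$)
$g{\left(13,-9 \right)} + J \left(-18\right) = 32 - -540 = 32 + 540 = 572$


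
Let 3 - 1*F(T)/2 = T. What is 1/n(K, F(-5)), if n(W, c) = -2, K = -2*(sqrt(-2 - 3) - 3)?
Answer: -1/2 ≈ -0.50000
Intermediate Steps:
F(T) = 6 - 2*T
K = 6 - 2*I*sqrt(5) (K = -2*(sqrt(-5) - 3) = -2*(I*sqrt(5) - 3) = -2*(-3 + I*sqrt(5)) = 6 - 2*I*sqrt(5) ≈ 6.0 - 4.4721*I)
1/n(K, F(-5)) = 1/(-2) = -1/2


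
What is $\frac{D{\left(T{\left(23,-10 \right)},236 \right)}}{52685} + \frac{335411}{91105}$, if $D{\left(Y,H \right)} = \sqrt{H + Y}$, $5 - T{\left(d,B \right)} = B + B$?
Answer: $\frac{335411}{91105} + \frac{3 \sqrt{29}}{52685} \approx 3.6819$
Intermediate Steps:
$T{\left(d,B \right)} = 5 - 2 B$ ($T{\left(d,B \right)} = 5 - \left(B + B\right) = 5 - 2 B$)
$\frac{D{\left(T{\left(23,-10 \right)},236 \right)}}{52685} + \frac{335411}{91105} = \frac{\sqrt{236 + \left(5 - -20\right)}}{52685} + \frac{335411}{91105} = \sqrt{236 + \left(5 + 20\right)} \frac{1}{52685} + 335411 \cdot \frac{1}{91105} = \sqrt{236 + 25} \cdot \frac{1}{52685} + \frac{335411}{91105} = \sqrt{261} \cdot \frac{1}{52685} + \frac{335411}{91105} = 3 \sqrt{29} \cdot \frac{1}{52685} + \frac{335411}{91105} = \frac{3 \sqrt{29}}{52685} + \frac{335411}{91105} = \frac{335411}{91105} + \frac{3 \sqrt{29}}{52685}$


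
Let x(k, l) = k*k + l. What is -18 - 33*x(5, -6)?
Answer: -645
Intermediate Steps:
x(k, l) = l + k² (x(k, l) = k² + l = l + k²)
-18 - 33*x(5, -6) = -18 - 33*(-6 + 5²) = -18 - 33*(-6 + 25) = -18 - 33*19 = -18 - 627 = -645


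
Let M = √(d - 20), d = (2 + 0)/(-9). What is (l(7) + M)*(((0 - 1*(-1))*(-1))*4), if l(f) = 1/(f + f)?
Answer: -2/7 - 4*I*√182/3 ≈ -0.28571 - 17.988*I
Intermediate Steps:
l(f) = 1/(2*f)
d = -2/9 (d = 2*(-⅑) = -2/9 ≈ -0.22222)
M = I*√182/3 (M = √(-2/9 - 20) = √(-182/9) = I*√182/3 ≈ 4.4969*I)
(l(7) + M)*(((0 - 1*(-1))*(-1))*4) = ((½)/7 + I*√182/3)*(((0 - 1*(-1))*(-1))*4) = ((½)*(⅐) + I*√182/3)*(((0 + 1)*(-1))*4) = (1/14 + I*√182/3)*((1*(-1))*4) = (1/14 + I*√182/3)*(-1*4) = (1/14 + I*√182/3)*(-4) = -2/7 - 4*I*√182/3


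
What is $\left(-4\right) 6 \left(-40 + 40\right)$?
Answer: $0$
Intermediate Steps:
$\left(-4\right) 6 \left(-40 + 40\right) = \left(-24\right) 0 = 0$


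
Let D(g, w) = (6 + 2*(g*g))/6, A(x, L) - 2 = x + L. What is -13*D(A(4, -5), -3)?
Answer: -52/3 ≈ -17.333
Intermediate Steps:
A(x, L) = 2 + L + x (A(x, L) = 2 + (x + L) = 2 + (L + x) = 2 + L + x)
D(g, w) = 1 + g**2/3 (D(g, w) = (6 + 2*g**2)*(1/6) = 1 + g**2/3)
-13*D(A(4, -5), -3) = -13*(1 + (2 - 5 + 4)**2/3) = -13*(1 + (1/3)*1**2) = -13*(1 + (1/3)*1) = -13*(1 + 1/3) = -13*4/3 = -52/3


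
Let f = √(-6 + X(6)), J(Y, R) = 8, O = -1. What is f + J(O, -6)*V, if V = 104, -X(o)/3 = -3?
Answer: 832 + √3 ≈ 833.73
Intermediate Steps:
X(o) = 9 (X(o) = -3*(-3) = 9)
f = √3 (f = √(-6 + 9) = √3 ≈ 1.7320)
f + J(O, -6)*V = √3 + 8*104 = √3 + 832 = 832 + √3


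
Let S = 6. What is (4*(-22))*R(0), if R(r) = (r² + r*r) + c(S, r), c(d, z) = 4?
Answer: -352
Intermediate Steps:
R(r) = 4 + 2*r² (R(r) = (r² + r*r) + 4 = (r² + r²) + 4 = 2*r² + 4 = 4 + 2*r²)
(4*(-22))*R(0) = (4*(-22))*(4 + 2*0²) = -88*(4 + 2*0) = -88*(4 + 0) = -88*4 = -352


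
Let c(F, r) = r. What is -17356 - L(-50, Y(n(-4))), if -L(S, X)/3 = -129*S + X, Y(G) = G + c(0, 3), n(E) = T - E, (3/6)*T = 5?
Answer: 2045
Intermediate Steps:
T = 10 (T = 2*5 = 10)
n(E) = 10 - E
Y(G) = 3 + G (Y(G) = G + 3 = 3 + G)
L(S, X) = -3*X + 387*S (L(S, X) = -3*(-129*S + X) = -3*(X - 129*S) = -3*X + 387*S)
-17356 - L(-50, Y(n(-4))) = -17356 - (-3*(3 + (10 - 1*(-4))) + 387*(-50)) = -17356 - (-3*(3 + (10 + 4)) - 19350) = -17356 - (-3*(3 + 14) - 19350) = -17356 - (-3*17 - 19350) = -17356 - (-51 - 19350) = -17356 - 1*(-19401) = -17356 + 19401 = 2045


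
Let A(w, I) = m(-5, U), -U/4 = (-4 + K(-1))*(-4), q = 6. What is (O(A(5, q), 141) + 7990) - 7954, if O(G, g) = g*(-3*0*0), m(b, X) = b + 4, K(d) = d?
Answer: 36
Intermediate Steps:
U = -80 (U = -4*(-4 - 1)*(-4) = -(-20)*(-4) = -4*20 = -80)
m(b, X) = 4 + b
A(w, I) = -1 (A(w, I) = 4 - 5 = -1)
O(G, g) = 0 (O(G, g) = g*(0*0) = g*0 = 0)
(O(A(5, q), 141) + 7990) - 7954 = (0 + 7990) - 7954 = 7990 - 7954 = 36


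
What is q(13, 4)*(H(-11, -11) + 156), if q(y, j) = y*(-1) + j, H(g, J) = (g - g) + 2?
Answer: -1422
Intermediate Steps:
H(g, J) = 2 (H(g, J) = 0 + 2 = 2)
q(y, j) = j - y (q(y, j) = -y + j = j - y)
q(13, 4)*(H(-11, -11) + 156) = (4 - 1*13)*(2 + 156) = (4 - 13)*158 = -9*158 = -1422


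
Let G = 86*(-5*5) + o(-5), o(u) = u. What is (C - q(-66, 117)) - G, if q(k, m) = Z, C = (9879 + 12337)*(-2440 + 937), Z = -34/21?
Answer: -701158319/21 ≈ -3.3388e+7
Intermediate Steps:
Z = -34/21 (Z = -34*1/21 = -34/21 ≈ -1.6190)
C = -33390648 (C = 22216*(-1503) = -33390648)
q(k, m) = -34/21
G = -2155 (G = 86*(-5*5) - 5 = 86*(-25) - 5 = -2150 - 5 = -2155)
(C - q(-66, 117)) - G = (-33390648 - 1*(-34/21)) - 1*(-2155) = (-33390648 + 34/21) + 2155 = -701203574/21 + 2155 = -701158319/21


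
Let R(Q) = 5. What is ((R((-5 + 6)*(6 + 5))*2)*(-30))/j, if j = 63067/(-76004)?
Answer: 22801200/63067 ≈ 361.54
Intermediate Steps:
j = -63067/76004 (j = 63067*(-1/76004) = -63067/76004 ≈ -0.82979)
((R((-5 + 6)*(6 + 5))*2)*(-30))/j = ((5*2)*(-30))/(-63067/76004) = (10*(-30))*(-76004/63067) = -300*(-76004/63067) = 22801200/63067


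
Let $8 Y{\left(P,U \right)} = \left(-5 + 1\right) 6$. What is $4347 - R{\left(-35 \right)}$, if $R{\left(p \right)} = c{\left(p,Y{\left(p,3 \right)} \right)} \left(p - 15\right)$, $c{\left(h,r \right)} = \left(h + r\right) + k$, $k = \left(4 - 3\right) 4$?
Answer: $2647$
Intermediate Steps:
$Y{\left(P,U \right)} = -3$ ($Y{\left(P,U \right)} = \frac{\left(-5 + 1\right) 6}{8} = \frac{\left(-4\right) 6}{8} = \frac{1}{8} \left(-24\right) = -3$)
$k = 4$ ($k = 1 \cdot 4 = 4$)
$c{\left(h,r \right)} = 4 + h + r$ ($c{\left(h,r \right)} = \left(h + r\right) + 4 = 4 + h + r$)
$R{\left(p \right)} = \left(1 + p\right) \left(-15 + p\right)$ ($R{\left(p \right)} = \left(4 + p - 3\right) \left(p - 15\right) = \left(1 + p\right) \left(-15 + p\right)$)
$4347 - R{\left(-35 \right)} = 4347 - \left(1 - 35\right) \left(-15 - 35\right) = 4347 - \left(-34\right) \left(-50\right) = 4347 - 1700 = 2647$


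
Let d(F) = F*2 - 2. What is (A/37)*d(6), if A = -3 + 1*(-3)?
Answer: -60/37 ≈ -1.6216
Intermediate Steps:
A = -6 (A = -3 - 3 = -6)
d(F) = -2 + 2*F (d(F) = 2*F - 2 = -2 + 2*F)
(A/37)*d(6) = (-6/37)*(-2 + 2*6) = ((1/37)*(-6))*(-2 + 12) = -6/37*10 = -60/37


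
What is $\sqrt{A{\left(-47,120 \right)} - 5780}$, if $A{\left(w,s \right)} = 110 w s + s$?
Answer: $2 i \sqrt{156515} \approx 791.24 i$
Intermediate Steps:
$A{\left(w,s \right)} = s + 110 s w$ ($A{\left(w,s \right)} = 110 s w + s = s + 110 s w$)
$\sqrt{A{\left(-47,120 \right)} - 5780} = \sqrt{120 \left(1 + 110 \left(-47\right)\right) - 5780} = \sqrt{120 \left(1 - 5170\right) - 5780} = \sqrt{120 \left(-5169\right) - 5780} = \sqrt{-620280 - 5780} = \sqrt{-626060} = 2 i \sqrt{156515}$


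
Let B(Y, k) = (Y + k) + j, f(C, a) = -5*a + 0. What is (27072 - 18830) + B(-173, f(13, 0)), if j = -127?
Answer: 7942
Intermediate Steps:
f(C, a) = -5*a
B(Y, k) = -127 + Y + k (B(Y, k) = (Y + k) - 127 = -127 + Y + k)
(27072 - 18830) + B(-173, f(13, 0)) = (27072 - 18830) + (-127 - 173 - 5*0) = 8242 + (-127 - 173 + 0) = 8242 - 300 = 7942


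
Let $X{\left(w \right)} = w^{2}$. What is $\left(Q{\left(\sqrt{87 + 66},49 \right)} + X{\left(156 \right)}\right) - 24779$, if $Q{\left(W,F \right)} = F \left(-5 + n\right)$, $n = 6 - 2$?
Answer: $-492$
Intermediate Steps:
$n = 4$
$Q{\left(W,F \right)} = - F$ ($Q{\left(W,F \right)} = F \left(-5 + 4\right) = F \left(-1\right) = - F$)
$\left(Q{\left(\sqrt{87 + 66},49 \right)} + X{\left(156 \right)}\right) - 24779 = \left(\left(-1\right) 49 + 156^{2}\right) - 24779 = \left(-49 + 24336\right) - 24779 = 24287 - 24779 = -492$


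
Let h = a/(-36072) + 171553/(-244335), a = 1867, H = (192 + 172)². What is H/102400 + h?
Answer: 253845669461/470061446400 ≈ 0.54003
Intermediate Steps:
H = 132496 (H = 364² = 132496)
h = -2214811087/2937884040 (h = 1867/(-36072) + 171553/(-244335) = 1867*(-1/36072) + 171553*(-1/244335) = -1867/36072 - 171553/244335 = -2214811087/2937884040 ≈ -0.75388)
H/102400 + h = 132496/102400 - 2214811087/2937884040 = 132496*(1/102400) - 2214811087/2937884040 = 8281/6400 - 2214811087/2937884040 = 253845669461/470061446400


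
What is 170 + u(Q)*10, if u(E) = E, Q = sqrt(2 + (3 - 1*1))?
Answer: 190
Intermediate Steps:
Q = 2 (Q = sqrt(2 + (3 - 1)) = sqrt(2 + 2) = sqrt(4) = 2)
170 + u(Q)*10 = 170 + 2*10 = 170 + 20 = 190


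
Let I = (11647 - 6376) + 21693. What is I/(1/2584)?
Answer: 69674976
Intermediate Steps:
I = 26964 (I = 5271 + 21693 = 26964)
I/(1/2584) = 26964/(1/2584) = 26964*2584 = 69674976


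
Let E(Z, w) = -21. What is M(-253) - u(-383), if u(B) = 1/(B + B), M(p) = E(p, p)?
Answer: -16085/766 ≈ -20.999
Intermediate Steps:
M(p) = -21
u(B) = 1/(2*B)
M(-253) - u(-383) = -21 - 1/(2*(-383)) = -21 - (-1)/(2*383) = -21 - 1*(-1/766) = -21 + 1/766 = -16085/766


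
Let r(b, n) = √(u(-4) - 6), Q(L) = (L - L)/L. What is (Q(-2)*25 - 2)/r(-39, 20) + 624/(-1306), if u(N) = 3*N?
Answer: -312/653 + I*√2/3 ≈ -0.47779 + 0.4714*I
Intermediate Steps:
Q(L) = 0 (Q(L) = 0/L = 0)
r(b, n) = 3*I*√2 (r(b, n) = √(3*(-4) - 6) = √(-12 - 6) = √(-18) = 3*I*√2)
(Q(-2)*25 - 2)/r(-39, 20) + 624/(-1306) = (0*25 - 2)/((3*I*√2)) + 624/(-1306) = (0 - 2)*(-I*√2/6) + 624*(-1/1306) = -(-1)*I*√2/3 - 312/653 = I*√2/3 - 312/653 = -312/653 + I*√2/3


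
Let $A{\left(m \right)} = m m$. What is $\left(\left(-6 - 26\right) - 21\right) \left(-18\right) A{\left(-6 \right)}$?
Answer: $34344$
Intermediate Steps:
$A{\left(m \right)} = m^{2}$
$\left(\left(-6 - 26\right) - 21\right) \left(-18\right) A{\left(-6 \right)} = \left(\left(-6 - 26\right) - 21\right) \left(-18\right) \left(-6\right)^{2} = \left(-32 - 21\right) \left(-18\right) 36 = \left(-53\right) \left(-18\right) 36 = 954 \cdot 36 = 34344$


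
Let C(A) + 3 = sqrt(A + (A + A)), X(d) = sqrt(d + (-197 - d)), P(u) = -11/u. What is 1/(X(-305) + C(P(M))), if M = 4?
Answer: 2/(-6 + I*sqrt(33) + 2*I*sqrt(197)) ≈ -0.010174 - 0.057339*I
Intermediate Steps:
X(d) = I*sqrt(197) (X(d) = sqrt(-197) = I*sqrt(197))
C(A) = -3 + sqrt(3)*sqrt(A) (C(A) = -3 + sqrt(A + (A + A)) = -3 + sqrt(A + 2*A) = -3 + sqrt(3*A) = -3 + sqrt(3)*sqrt(A))
1/(X(-305) + C(P(M))) = 1/(I*sqrt(197) + (-3 + sqrt(3)*sqrt(-11/4))) = 1/(I*sqrt(197) + (-3 + sqrt(3)*(I*sqrt(11)/2))) = 1/(I*sqrt(197) + (-3 + I*sqrt(33)/2)) = 1/(-3 + I*sqrt(197) + I*sqrt(33)/2)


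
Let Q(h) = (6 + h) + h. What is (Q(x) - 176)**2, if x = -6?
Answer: 33124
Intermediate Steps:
Q(h) = 6 + 2*h
(Q(x) - 176)**2 = ((6 + 2*(-6)) - 176)**2 = ((6 - 12) - 176)**2 = (-6 - 176)**2 = (-182)**2 = 33124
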